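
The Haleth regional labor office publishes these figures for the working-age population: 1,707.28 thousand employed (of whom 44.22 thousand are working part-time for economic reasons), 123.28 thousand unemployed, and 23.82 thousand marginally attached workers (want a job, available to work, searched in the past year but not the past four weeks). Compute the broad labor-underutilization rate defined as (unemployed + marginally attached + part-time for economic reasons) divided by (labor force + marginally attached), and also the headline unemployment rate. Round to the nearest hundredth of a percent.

Broad underutilization rate ≈ 10.32%; headline unemployment rate ≈ 6.73%.

Labor force = 1,707.28 + 123.28 = 1,830.56 thousand.
Numerator = 123.28 + 23.82 + 44.22 = 191.32 thousand.
Denominator = 1,830.56 + 23.82 = 1,854.38 thousand.
Broad rate = 191.32 / 1,854.38 = 10.32%.
Headline unemployment rate = 123.28 / 1,830.56 = 6.73%.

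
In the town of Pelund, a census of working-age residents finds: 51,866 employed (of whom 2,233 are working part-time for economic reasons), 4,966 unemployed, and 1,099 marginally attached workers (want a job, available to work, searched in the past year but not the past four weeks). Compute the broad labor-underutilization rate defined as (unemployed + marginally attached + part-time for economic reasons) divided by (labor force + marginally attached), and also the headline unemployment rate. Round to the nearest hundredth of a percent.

Broad underutilization rate ≈ 14.32%; headline unemployment rate ≈ 8.74%.

Labor force = 51,866 + 4,966 = 56,832.
Numerator = 4,966 + 1,099 + 2,233 = 8,298.
Denominator = 56,832 + 1,099 = 57,931.
Broad rate = 8,298 / 57,931 = 14.32%.
Headline unemployment rate = 4,966 / 56,832 = 8.74%.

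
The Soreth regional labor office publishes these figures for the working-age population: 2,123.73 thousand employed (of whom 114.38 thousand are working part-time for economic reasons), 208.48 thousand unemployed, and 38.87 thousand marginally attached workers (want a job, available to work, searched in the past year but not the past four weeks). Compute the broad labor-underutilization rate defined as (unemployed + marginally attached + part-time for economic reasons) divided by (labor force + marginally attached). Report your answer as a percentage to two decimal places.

Labor force = 2,123.73 + 208.48 = 2,332.21 thousand.
Numerator = 208.48 + 38.87 + 114.38 = 361.73 thousand.
Denominator = 2,332.21 + 38.87 = 2,371.08 thousand.
Broad rate = 361.73 / 2,371.08 = 15.26%.

Broad underutilization rate ≈ 15.26%.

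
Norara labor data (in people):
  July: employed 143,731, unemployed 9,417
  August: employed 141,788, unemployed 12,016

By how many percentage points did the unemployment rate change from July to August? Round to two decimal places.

July: labor force = 143,731 + 9,417 = 153,148; u = 9,417/153,148 = 6.15%.
August: labor force = 141,788 + 12,016 = 153,804; u = 12,016/153,804 = 7.81%.
Change = 7.81% − 6.15% = +1.66 pp.

The unemployment rate changed by +1.66 percentage points.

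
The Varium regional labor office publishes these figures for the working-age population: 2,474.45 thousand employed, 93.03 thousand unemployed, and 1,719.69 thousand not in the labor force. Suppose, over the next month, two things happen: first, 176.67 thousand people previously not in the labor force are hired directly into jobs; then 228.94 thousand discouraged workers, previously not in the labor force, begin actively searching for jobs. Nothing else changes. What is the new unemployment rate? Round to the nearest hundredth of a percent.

Initially, labor force = 2,474.45 + 93.03 = 2,567.48 thousand, so u = 93.03/2,567.48 = 3.62%.
After the first change, employed and labor force both rise by 176.67; unemployed unchanged → E = 2,651.12, U = 93.03, labor force = 2,744.15 thousand.
After the second change, unemployed and labor force both rise by 228.94 → E = 2,651.12, U = 321.97, labor force = 2,973.09 thousand.
New unemployment rate = 321.97 / 2,973.09 = 10.83%.

New unemployment rate ≈ 10.83%.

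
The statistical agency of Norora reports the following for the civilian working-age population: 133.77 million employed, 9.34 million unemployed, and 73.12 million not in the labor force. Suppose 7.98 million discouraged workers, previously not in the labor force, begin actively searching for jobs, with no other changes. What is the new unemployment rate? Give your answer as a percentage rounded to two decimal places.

Initially, labor force = 133.77 + 9.34 = 143.11 million, so u = 9.34/143.11 = 6.53%.
After the change, unemployed and labor force both rise by 7.98 → E = 133.77, U = 17.32, labor force = 151.09 million.
New unemployment rate = 17.32 / 151.09 = 11.46%.

New unemployment rate ≈ 11.46%.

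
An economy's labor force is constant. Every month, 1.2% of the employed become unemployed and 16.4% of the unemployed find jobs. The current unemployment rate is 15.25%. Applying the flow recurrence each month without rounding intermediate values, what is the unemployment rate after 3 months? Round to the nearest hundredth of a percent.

Unemployment rate after three months ≈ 11.54%.

With a fixed labor force, u_{t+1} = u_t + s·(1−u_t) − f·u_t = u_t·(1−s−f) + s.
Here 1−s−f = 0.824 and s = 0.012.
u_1 = 0.152500 × 0.824 + 0.012 = 0.137660.
u_2 = 0.137660 × 0.824 + 0.012 = 0.125432.
u_3 = 0.125432 × 0.824 + 0.012 = 0.115356.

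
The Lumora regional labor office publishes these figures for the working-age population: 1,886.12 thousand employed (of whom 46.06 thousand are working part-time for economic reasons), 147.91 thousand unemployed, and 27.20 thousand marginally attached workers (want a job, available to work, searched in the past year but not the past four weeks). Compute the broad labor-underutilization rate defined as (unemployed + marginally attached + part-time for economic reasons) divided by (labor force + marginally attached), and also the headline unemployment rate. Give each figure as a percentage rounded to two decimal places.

Broad underutilization rate ≈ 10.73%; headline unemployment rate ≈ 7.27%.

Labor force = 1,886.12 + 147.91 = 2,034.03 thousand.
Numerator = 147.91 + 27.20 + 46.06 = 221.17 thousand.
Denominator = 2,034.03 + 27.20 = 2,061.23 thousand.
Broad rate = 221.17 / 2,061.23 = 10.73%.
Headline unemployment rate = 147.91 / 2,034.03 = 7.27%.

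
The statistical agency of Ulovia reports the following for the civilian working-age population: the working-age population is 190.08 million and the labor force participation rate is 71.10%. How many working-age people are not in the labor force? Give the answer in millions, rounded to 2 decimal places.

Share not in the labor force = 1 − 0.7110 = 0.2890.
Not in labor force = 0.2890 × 190.08 ≈ 54.93 million.

About 54.93 million are not in the labor force.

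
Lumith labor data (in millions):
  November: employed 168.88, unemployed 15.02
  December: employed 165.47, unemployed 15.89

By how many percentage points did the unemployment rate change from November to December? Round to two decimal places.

November: labor force = 168.88 + 15.02 = 183.90; u = 15.02/183.90 = 8.17%.
December: labor force = 165.47 + 15.89 = 181.36; u = 15.89/181.36 = 8.76%.
Change = 8.76% − 8.17% = +0.59 pp.

The unemployment rate changed by +0.59 percentage points.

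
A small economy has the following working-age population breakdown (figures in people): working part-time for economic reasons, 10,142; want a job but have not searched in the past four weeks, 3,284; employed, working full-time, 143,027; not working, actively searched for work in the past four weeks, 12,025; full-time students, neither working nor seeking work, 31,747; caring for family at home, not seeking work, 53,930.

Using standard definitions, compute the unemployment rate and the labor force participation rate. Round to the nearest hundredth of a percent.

Employed = 10,142 + 143,027 = 153,169 (anyone who worked, including part-time for economic reasons, counts as employed).
Unemployed = 12,025.
Labor force = 153,169 + 12,025 = 165,194.
Not in labor force = 3,284 + 31,747 + 53,930 = 88,961 (those not working and not actively searching are outside the labor force — including those who want a job but have given up searching).
Civilian working-age population = 165,194 + 88,961 = 254,155.
Unemployment rate = 12,025 / 165,194 = 7.28%.
Labor force participation rate = 165,194 / 254,155 = 65.00%.

Unemployment rate ≈ 7.28%; labor force participation rate ≈ 65.00%.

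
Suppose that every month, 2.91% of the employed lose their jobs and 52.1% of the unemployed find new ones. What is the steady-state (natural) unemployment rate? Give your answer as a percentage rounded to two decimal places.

Steady-state unemployment rate ≈ 5.29%.

At steady state the flows balance: s·E = f·U, so U/(E+U) = s/(s+f).
u* = 2.91 / (2.91 + 52.1) = 2.91 / 55.01 = 5.29%.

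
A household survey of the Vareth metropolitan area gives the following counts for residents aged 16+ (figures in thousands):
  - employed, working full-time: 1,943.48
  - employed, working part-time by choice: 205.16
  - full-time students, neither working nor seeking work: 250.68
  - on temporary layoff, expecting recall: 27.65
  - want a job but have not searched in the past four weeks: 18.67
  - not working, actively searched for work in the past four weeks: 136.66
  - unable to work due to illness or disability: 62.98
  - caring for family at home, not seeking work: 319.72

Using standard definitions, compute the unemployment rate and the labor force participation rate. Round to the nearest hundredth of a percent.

Unemployment rate ≈ 7.10%; labor force participation rate ≈ 78.01%.

Employed = 1,943.48 + 205.16 = 2,148.64 thousand.
Unemployed = 27.65 + 136.66 = 164.31 thousand (jobless and actively searching, or on temporary layoff).
Labor force = 2,148.64 + 164.31 = 2,312.95 thousand.
Not in labor force = 250.68 + 18.67 + 62.98 + 319.72 = 652.05 thousand (those not working and not actively searching are outside the labor force — including those who want a job but have given up searching).
Civilian working-age population = 2,312.95 + 652.05 = 2,965.00 thousand.
Unemployment rate = 164.31 / 2,312.95 = 7.10%.
Labor force participation rate = 2,312.95 / 2,965.00 = 78.01%.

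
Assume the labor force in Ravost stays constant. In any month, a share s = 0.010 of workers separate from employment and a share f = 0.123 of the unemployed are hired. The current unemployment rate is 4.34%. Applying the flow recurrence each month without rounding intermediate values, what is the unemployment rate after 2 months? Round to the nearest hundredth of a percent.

With a fixed labor force, u_{t+1} = u_t + s·(1−u_t) − f·u_t = u_t·(1−s−f) + s.
Here 1−s−f = 0.867 and s = 0.010.
u_1 = 0.043400 × 0.867 + 0.010 = 0.047628.
u_2 = 0.047628 × 0.867 + 0.010 = 0.051293.

Unemployment rate after two months ≈ 5.13%.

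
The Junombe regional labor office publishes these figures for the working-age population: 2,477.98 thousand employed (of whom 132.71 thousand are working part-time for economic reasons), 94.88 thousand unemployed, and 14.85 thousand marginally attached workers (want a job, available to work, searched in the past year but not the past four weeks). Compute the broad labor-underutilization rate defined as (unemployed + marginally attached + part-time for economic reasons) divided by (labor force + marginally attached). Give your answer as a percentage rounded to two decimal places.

Broad underutilization rate ≈ 9.37%.

Labor force = 2,477.98 + 94.88 = 2,572.86 thousand.
Numerator = 94.88 + 14.85 + 132.71 = 242.44 thousand.
Denominator = 2,572.86 + 14.85 = 2,587.71 thousand.
Broad rate = 242.44 / 2,587.71 = 9.37%.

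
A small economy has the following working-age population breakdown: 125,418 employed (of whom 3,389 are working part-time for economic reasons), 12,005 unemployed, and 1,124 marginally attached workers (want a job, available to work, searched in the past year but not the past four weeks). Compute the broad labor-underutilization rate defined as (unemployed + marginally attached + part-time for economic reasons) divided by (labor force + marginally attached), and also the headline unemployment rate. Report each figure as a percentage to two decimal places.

Broad underutilization rate ≈ 11.92%; headline unemployment rate ≈ 8.74%.

Labor force = 125,418 + 12,005 = 137,423.
Numerator = 12,005 + 1,124 + 3,389 = 16,518.
Denominator = 137,423 + 1,124 = 138,547.
Broad rate = 16,518 / 138,547 = 11.92%.
Headline unemployment rate = 12,005 / 137,423 = 8.74%.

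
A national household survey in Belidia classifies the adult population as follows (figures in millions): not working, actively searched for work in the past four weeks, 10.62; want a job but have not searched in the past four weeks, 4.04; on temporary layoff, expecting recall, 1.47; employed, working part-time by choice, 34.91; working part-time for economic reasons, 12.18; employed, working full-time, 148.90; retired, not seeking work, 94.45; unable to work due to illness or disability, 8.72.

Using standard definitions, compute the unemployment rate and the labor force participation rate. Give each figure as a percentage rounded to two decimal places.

Employed = 34.91 + 12.18 + 148.90 = 195.99 million (anyone who worked, including part-time for economic reasons, counts as employed).
Unemployed = 10.62 + 1.47 = 12.09 million (jobless and actively searching, or on temporary layoff).
Labor force = 195.99 + 12.09 = 208.08 million.
Not in labor force = 4.04 + 94.45 + 8.72 = 107.21 million (those not working and not actively searching are outside the labor force — including those who want a job but have given up searching).
Civilian working-age population = 208.08 + 107.21 = 315.29 million.
Unemployment rate = 12.09 / 208.08 = 5.81%.
Labor force participation rate = 208.08 / 315.29 = 66.00%.

Unemployment rate ≈ 5.81%; labor force participation rate ≈ 66.00%.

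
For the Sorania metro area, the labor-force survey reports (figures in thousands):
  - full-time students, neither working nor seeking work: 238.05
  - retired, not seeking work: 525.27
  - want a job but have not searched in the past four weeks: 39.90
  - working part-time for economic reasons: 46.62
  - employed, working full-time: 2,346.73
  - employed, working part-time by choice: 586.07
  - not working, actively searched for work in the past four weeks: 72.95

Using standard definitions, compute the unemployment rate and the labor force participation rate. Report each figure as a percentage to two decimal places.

Employed = 46.62 + 2,346.73 + 586.07 = 2,979.42 thousand (anyone who worked, including part-time for economic reasons, counts as employed).
Unemployed = 72.95 thousand.
Labor force = 2,979.42 + 72.95 = 3,052.37 thousand.
Not in labor force = 238.05 + 525.27 + 39.90 = 803.22 thousand (those not working and not actively searching are outside the labor force — including those who want a job but have given up searching).
Civilian working-age population = 3,052.37 + 803.22 = 3,855.59 thousand.
Unemployment rate = 72.95 / 3,052.37 = 2.39%.
Labor force participation rate = 3,052.37 / 3,855.59 = 79.17%.

Unemployment rate ≈ 2.39%; labor force participation rate ≈ 79.17%.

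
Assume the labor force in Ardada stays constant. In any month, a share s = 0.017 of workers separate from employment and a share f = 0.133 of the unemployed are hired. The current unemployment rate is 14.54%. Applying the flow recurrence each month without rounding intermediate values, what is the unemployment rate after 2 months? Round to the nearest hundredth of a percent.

Unemployment rate after two months ≈ 13.65%.

With a fixed labor force, u_{t+1} = u_t + s·(1−u_t) − f·u_t = u_t·(1−s−f) + s.
Here 1−s−f = 0.850 and s = 0.017.
u_1 = 0.145400 × 0.850 + 0.017 = 0.140590.
u_2 = 0.140590 × 0.850 + 0.017 = 0.136501.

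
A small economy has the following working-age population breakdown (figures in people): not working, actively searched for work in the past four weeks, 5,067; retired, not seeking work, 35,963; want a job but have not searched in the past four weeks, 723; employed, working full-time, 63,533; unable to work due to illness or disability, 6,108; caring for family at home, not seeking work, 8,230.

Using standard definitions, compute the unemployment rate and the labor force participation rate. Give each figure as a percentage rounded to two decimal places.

Unemployment rate ≈ 7.39%; labor force participation rate ≈ 57.35%.

Employed = 63,533.
Unemployed = 5,067.
Labor force = 63,533 + 5,067 = 68,600.
Not in labor force = 35,963 + 723 + 6,108 + 8,230 = 51,024 (those not working and not actively searching are outside the labor force — including those who want a job but have given up searching).
Civilian working-age population = 68,600 + 51,024 = 119,624.
Unemployment rate = 5,067 / 68,600 = 7.39%.
Labor force participation rate = 68,600 / 119,624 = 57.35%.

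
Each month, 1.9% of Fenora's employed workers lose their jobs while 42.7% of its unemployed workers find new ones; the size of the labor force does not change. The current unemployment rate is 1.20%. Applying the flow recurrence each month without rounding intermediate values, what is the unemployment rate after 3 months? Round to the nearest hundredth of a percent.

With a fixed labor force, u_{t+1} = u_t + s·(1−u_t) − f·u_t = u_t·(1−s−f) + s.
Here 1−s−f = 0.554 and s = 0.019.
u_1 = 0.012000 × 0.554 + 0.019 = 0.025648.
u_2 = 0.025648 × 0.554 + 0.019 = 0.033209.
u_3 = 0.033209 × 0.554 + 0.019 = 0.037398.

Unemployment rate after three months ≈ 3.74%.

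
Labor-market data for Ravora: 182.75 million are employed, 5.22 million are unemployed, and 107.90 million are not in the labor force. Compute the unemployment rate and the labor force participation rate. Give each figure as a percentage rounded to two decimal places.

Unemployment rate ≈ 2.78%; labor force participation rate ≈ 63.53%.

Labor force = employed + unemployed = 182.75 + 5.22 = 187.97 million.
Working-age population = 187.97 + 107.90 = 295.87 million.
Unemployment rate = 5.22 / 187.97 = 2.78%.
Labor force participation rate = 187.97 / 295.87 = 63.53%.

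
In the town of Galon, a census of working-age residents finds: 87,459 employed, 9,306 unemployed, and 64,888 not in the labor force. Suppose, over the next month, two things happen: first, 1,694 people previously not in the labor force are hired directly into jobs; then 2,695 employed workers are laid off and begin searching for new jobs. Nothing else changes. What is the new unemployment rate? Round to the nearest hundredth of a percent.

New unemployment rate ≈ 12.19%.

Initially, labor force = 87,459 + 9,306 = 96,765, so u = 9,306/96,765 = 9.62%.
After the first change, employed and labor force both rise by 1,694; unemployed unchanged → E = 89,153, U = 9,306, labor force = 98,459.
After the second change, employed falls and unemployed rises by 2,695; labor force unchanged → E = 86,458, U = 12,001, labor force = 98,459.
New unemployment rate = 12,001 / 98,459 = 12.19%.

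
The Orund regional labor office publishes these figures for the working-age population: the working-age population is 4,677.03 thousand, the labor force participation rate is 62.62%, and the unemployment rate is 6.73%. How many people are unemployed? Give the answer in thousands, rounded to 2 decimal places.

About 197.11 thousand are unemployed.

Labor force = 0.6262 × 4,677.03 = 2,928.76 thousand.
Unemployed = 0.0673 × 2,928.76 ≈ 197.11 thousand.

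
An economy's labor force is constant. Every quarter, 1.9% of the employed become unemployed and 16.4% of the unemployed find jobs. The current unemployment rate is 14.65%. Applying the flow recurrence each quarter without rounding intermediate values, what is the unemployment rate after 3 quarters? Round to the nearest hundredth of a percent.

With a fixed labor force, u_{t+1} = u_t + s·(1−u_t) − f·u_t = u_t·(1−s−f) + s.
Here 1−s−f = 0.817 and s = 0.019.
u_1 = 0.146500 × 0.817 + 0.019 = 0.138690.
u_2 = 0.138690 × 0.817 + 0.019 = 0.132310.
u_3 = 0.132310 × 0.817 + 0.019 = 0.127097.

Unemployment rate after three quarters ≈ 12.71%.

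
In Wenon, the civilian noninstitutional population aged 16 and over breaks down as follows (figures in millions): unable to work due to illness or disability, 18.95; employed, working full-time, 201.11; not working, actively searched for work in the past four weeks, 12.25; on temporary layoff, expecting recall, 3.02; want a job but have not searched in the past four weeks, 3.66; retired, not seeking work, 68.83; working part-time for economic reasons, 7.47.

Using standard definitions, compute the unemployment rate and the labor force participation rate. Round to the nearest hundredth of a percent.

Employed = 201.11 + 7.47 = 208.58 million (anyone who worked, including part-time for economic reasons, counts as employed).
Unemployed = 12.25 + 3.02 = 15.27 million (jobless and actively searching, or on temporary layoff).
Labor force = 208.58 + 15.27 = 223.85 million.
Not in labor force = 18.95 + 3.66 + 68.83 = 91.44 million (those not working and not actively searching are outside the labor force — including those who want a job but have given up searching).
Civilian working-age population = 223.85 + 91.44 = 315.29 million.
Unemployment rate = 15.27 / 223.85 = 6.82%.
Labor force participation rate = 223.85 / 315.29 = 71.00%.

Unemployment rate ≈ 6.82%; labor force participation rate ≈ 71.00%.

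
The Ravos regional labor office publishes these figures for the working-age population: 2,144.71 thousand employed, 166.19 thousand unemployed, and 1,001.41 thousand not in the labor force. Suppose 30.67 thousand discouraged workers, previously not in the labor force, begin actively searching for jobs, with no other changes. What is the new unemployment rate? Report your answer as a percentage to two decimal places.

Initially, labor force = 2,144.71 + 166.19 = 2,310.90 thousand, so u = 166.19/2,310.90 = 7.19%.
After the change, unemployed and labor force both rise by 30.67 → E = 2,144.71, U = 196.86, labor force = 2,341.57 thousand.
New unemployment rate = 196.86 / 2,341.57 = 8.41%.

New unemployment rate ≈ 8.41%.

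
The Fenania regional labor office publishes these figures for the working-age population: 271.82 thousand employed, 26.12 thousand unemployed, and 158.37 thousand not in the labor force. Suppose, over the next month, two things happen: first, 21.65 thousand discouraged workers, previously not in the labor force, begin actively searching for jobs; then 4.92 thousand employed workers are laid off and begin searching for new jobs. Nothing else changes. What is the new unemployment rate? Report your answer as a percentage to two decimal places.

Initially, labor force = 271.82 + 26.12 = 297.94 thousand, so u = 26.12/297.94 = 8.77%.
After the first change, unemployed and labor force both rise by 21.65 → E = 271.82, U = 47.77, labor force = 319.59 thousand.
After the second change, employed falls and unemployed rises by 4.92; labor force unchanged → E = 266.90, U = 52.69, labor force = 319.59 thousand.
New unemployment rate = 52.69 / 319.59 = 16.49%.

New unemployment rate ≈ 16.49%.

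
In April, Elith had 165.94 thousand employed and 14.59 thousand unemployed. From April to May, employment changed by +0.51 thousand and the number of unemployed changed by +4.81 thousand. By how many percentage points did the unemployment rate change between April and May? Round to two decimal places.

April: labor force = 165.94 + 14.59 = 180.53; u = 14.59/180.53 = 8.08%.
May: labor force = 166.45 + 19.40 = 185.85; u = 19.40/185.85 = 10.44%.
Change = 10.44% − 8.08% = +2.36 pp.

The unemployment rate changed by +2.36 percentage points.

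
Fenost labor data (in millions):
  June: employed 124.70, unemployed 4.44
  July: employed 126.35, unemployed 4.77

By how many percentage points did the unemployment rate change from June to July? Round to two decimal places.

The unemployment rate changed by +0.20 percentage points.

June: labor force = 124.70 + 4.44 = 129.14; u = 4.44/129.14 = 3.44%.
July: labor force = 126.35 + 4.77 = 131.12; u = 4.77/131.12 = 3.64%.
Change = 3.64% − 3.44% = +0.20 pp.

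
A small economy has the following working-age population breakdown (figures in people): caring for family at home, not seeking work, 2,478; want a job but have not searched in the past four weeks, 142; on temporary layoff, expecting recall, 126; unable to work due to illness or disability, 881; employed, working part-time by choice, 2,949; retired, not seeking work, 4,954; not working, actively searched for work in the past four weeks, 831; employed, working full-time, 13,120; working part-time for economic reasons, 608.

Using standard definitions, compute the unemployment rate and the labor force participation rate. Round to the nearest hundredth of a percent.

Employed = 2,949 + 13,120 + 608 = 16,677 (anyone who worked, including part-time for economic reasons, counts as employed).
Unemployed = 126 + 831 = 957 (jobless and actively searching, or on temporary layoff).
Labor force = 16,677 + 957 = 17,634.
Not in labor force = 2,478 + 142 + 881 + 4,954 = 8,455 (those not working and not actively searching are outside the labor force — including those who want a job but have given up searching).
Civilian working-age population = 17,634 + 8,455 = 26,089.
Unemployment rate = 957 / 17,634 = 5.43%.
Labor force participation rate = 17,634 / 26,089 = 67.59%.

Unemployment rate ≈ 5.43%; labor force participation rate ≈ 67.59%.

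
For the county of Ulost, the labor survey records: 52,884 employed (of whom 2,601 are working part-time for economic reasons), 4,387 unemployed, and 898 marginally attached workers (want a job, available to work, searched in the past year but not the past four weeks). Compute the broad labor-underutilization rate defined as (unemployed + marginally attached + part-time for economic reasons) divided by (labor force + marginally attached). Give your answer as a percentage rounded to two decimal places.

Labor force = 52,884 + 4,387 = 57,271.
Numerator = 4,387 + 898 + 2,601 = 7,886.
Denominator = 57,271 + 898 = 58,169.
Broad rate = 7,886 / 58,169 = 13.56%.

Broad underutilization rate ≈ 13.56%.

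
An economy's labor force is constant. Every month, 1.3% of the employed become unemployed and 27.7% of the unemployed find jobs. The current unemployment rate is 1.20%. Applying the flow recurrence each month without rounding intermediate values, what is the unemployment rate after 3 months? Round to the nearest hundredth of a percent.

With a fixed labor force, u_{t+1} = u_t + s·(1−u_t) − f·u_t = u_t·(1−s−f) + s.
Here 1−s−f = 0.710 and s = 0.013.
u_1 = 0.012000 × 0.710 + 0.013 = 0.021520.
u_2 = 0.021520 × 0.710 + 0.013 = 0.028279.
u_3 = 0.028279 × 0.710 + 0.013 = 0.033078.

Unemployment rate after three months ≈ 3.31%.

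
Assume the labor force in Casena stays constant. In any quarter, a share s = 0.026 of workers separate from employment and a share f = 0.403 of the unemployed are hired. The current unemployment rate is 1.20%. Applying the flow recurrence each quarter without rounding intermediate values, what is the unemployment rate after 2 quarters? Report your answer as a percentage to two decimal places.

Unemployment rate after two quarters ≈ 4.48%.

With a fixed labor force, u_{t+1} = u_t + s·(1−u_t) − f·u_t = u_t·(1−s−f) + s.
Here 1−s−f = 0.571 and s = 0.026.
u_1 = 0.012000 × 0.571 + 0.026 = 0.032852.
u_2 = 0.032852 × 0.571 + 0.026 = 0.044758.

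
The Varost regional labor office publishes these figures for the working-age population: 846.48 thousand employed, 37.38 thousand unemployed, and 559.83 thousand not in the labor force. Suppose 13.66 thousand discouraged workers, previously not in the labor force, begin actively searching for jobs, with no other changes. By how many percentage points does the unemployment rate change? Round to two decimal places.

The unemployment rate changes by +1.46 percentage points.

Initially, labor force = 846.48 + 37.38 = 883.86 thousand, so u = 37.38/883.86 = 4.23%.
After the change, unemployed and labor force both rise by 13.66 → E = 846.48, U = 51.04, labor force = 897.52 thousand.
New unemployment rate = 51.04 / 897.52 = 5.69%.
Change = 5.69% − 4.23% = +1.46 percentage points.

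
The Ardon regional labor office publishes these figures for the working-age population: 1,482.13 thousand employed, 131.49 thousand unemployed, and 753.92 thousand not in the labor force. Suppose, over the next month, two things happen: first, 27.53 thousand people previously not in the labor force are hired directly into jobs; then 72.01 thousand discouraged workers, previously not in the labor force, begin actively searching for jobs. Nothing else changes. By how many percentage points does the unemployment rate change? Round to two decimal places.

Initially, labor force = 1,482.13 + 131.49 = 1,613.62 thousand, so u = 131.49/1,613.62 = 8.15%.
After the first change, employed and labor force both rise by 27.53; unemployed unchanged → E = 1,509.66, U = 131.49, labor force = 1,641.15 thousand.
After the second change, unemployed and labor force both rise by 72.01 → E = 1,509.66, U = 203.50, labor force = 1,713.16 thousand.
New unemployment rate = 203.50 / 1,713.16 = 11.88%.
Change = 11.88% − 8.15% = +3.73 percentage points.

The unemployment rate changes by +3.73 percentage points.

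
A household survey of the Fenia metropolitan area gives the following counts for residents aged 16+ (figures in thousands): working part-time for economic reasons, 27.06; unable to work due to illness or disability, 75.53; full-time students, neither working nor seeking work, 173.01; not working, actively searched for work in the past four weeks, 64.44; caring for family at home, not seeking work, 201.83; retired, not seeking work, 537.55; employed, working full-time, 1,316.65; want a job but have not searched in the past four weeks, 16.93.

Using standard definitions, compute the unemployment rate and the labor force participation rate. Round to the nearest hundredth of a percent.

Employed = 27.06 + 1,316.65 = 1,343.71 thousand (anyone who worked, including part-time for economic reasons, counts as employed).
Unemployed = 64.44 thousand.
Labor force = 1,343.71 + 64.44 = 1,408.15 thousand.
Not in labor force = 75.53 + 173.01 + 201.83 + 537.55 + 16.93 = 1,004.85 thousand (those not working and not actively searching are outside the labor force — including those who want a job but have given up searching).
Civilian working-age population = 1,408.15 + 1,004.85 = 2,413.00 thousand.
Unemployment rate = 64.44 / 1,408.15 = 4.58%.
Labor force participation rate = 1,408.15 / 2,413.00 = 58.36%.

Unemployment rate ≈ 4.58%; labor force participation rate ≈ 58.36%.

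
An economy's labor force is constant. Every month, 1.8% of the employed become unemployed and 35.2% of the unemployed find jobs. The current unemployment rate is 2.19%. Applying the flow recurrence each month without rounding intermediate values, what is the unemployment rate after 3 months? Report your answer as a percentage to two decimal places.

With a fixed labor force, u_{t+1} = u_t + s·(1−u_t) − f·u_t = u_t·(1−s−f) + s.
Here 1−s−f = 0.630 and s = 0.018.
u_1 = 0.021900 × 0.630 + 0.018 = 0.031797.
u_2 = 0.031797 × 0.630 + 0.018 = 0.038032.
u_3 = 0.038032 × 0.630 + 0.018 = 0.041960.

Unemployment rate after three months ≈ 4.20%.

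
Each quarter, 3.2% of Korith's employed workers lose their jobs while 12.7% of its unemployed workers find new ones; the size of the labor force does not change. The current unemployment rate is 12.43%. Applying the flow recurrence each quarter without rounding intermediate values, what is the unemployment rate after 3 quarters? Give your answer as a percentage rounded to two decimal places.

Unemployment rate after three quarters ≈ 15.55%.

With a fixed labor force, u_{t+1} = u_t + s·(1−u_t) − f·u_t = u_t·(1−s−f) + s.
Here 1−s−f = 0.841 and s = 0.032.
u_1 = 0.124300 × 0.841 + 0.032 = 0.136536.
u_2 = 0.136536 × 0.841 + 0.032 = 0.146827.
u_3 = 0.146827 × 0.841 + 0.032 = 0.155482.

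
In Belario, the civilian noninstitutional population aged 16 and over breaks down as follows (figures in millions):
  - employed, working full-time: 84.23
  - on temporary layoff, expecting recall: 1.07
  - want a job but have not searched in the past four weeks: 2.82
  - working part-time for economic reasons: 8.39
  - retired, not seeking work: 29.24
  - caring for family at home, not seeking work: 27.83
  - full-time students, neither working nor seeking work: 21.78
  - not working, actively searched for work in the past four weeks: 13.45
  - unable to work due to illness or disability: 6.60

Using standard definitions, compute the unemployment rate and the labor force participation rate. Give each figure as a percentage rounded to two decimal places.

Unemployment rate ≈ 13.55%; labor force participation rate ≈ 54.83%.

Employed = 84.23 + 8.39 = 92.62 million (anyone who worked, including part-time for economic reasons, counts as employed).
Unemployed = 1.07 + 13.45 = 14.52 million (jobless and actively searching, or on temporary layoff).
Labor force = 92.62 + 14.52 = 107.14 million.
Not in labor force = 2.82 + 29.24 + 27.83 + 21.78 + 6.60 = 88.27 million (those not working and not actively searching are outside the labor force — including those who want a job but have given up searching).
Civilian working-age population = 107.14 + 88.27 = 195.41 million.
Unemployment rate = 14.52 / 107.14 = 13.55%.
Labor force participation rate = 107.14 / 195.41 = 54.83%.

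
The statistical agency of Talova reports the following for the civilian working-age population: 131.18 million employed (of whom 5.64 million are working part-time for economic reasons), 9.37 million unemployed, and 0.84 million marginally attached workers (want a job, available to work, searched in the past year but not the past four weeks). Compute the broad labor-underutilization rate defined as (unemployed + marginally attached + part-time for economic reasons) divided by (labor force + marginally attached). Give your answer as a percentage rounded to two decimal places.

Labor force = 131.18 + 9.37 = 140.55 million.
Numerator = 9.37 + 0.84 + 5.64 = 15.85 million.
Denominator = 140.55 + 0.84 = 141.39 million.
Broad rate = 15.85 / 141.39 = 11.21%.

Broad underutilization rate ≈ 11.21%.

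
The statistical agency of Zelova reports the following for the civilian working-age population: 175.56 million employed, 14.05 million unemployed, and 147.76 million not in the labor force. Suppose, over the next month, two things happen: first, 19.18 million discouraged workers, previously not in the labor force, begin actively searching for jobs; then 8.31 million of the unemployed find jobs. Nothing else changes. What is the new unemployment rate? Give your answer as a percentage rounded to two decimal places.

New unemployment rate ≈ 11.94%.

Initially, labor force = 175.56 + 14.05 = 189.61 million, so u = 14.05/189.61 = 7.41%.
After the first change, unemployed and labor force both rise by 19.18 → E = 175.56, U = 33.23, labor force = 208.79 million.
After the second change, unemployed falls and employed rises by 8.31; labor force unchanged → E = 183.87, U = 24.92, labor force = 208.79 million.
New unemployment rate = 24.92 / 208.79 = 11.94%.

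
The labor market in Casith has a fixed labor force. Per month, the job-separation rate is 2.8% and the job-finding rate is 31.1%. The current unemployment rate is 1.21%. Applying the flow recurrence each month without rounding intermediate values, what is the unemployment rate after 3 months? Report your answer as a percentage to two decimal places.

Unemployment rate after three months ≈ 6.22%.

With a fixed labor force, u_{t+1} = u_t + s·(1−u_t) − f·u_t = u_t·(1−s−f) + s.
Here 1−s−f = 0.661 and s = 0.028.
u_1 = 0.012100 × 0.661 + 0.028 = 0.035998.
u_2 = 0.035998 × 0.661 + 0.028 = 0.051795.
u_3 = 0.051795 × 0.661 + 0.028 = 0.062236.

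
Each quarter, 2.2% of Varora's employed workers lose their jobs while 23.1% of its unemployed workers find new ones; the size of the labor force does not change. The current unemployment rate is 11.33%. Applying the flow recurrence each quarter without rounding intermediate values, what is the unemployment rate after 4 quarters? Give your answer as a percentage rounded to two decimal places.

With a fixed labor force, u_{t+1} = u_t + s·(1−u_t) − f·u_t = u_t·(1−s−f) + s.
Here 1−s−f = 0.747 and s = 0.022.
u_1 = 0.113300 × 0.747 + 0.022 = 0.106635.
u_2 = 0.106635 × 0.747 + 0.022 = 0.101656.
u_3 = 0.101656 × 0.747 + 0.022 = 0.097937.
u_4 = 0.097937 × 0.747 + 0.022 = 0.095159.

Unemployment rate after four quarters ≈ 9.52%.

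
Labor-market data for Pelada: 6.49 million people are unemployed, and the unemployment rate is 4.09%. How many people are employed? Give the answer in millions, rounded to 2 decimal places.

About 152.19 million are employed.

Labor force = U / u = 6.49 / 0.0409 ≈ 158.68 million.
Employed = labor force − unemployed = 158.68 − 6.49 = 152.19 million.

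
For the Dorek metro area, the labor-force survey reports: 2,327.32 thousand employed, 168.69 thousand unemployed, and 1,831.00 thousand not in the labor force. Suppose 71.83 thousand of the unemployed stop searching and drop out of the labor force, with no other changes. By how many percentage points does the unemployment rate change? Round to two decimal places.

The unemployment rate changes by −2.76 percentage points.

Initially, labor force = 2,327.32 + 168.69 = 2,496.01 thousand, so u = 168.69/2,496.01 = 6.76%.
After the change, unemployed and labor force both fall by 71.83 → E = 2,327.32, U = 96.86, labor force = 2,424.18 thousand.
New unemployment rate = 96.86 / 2,424.18 = 4.00%.
Change = 4.00% − 6.76% = −2.76 percentage points.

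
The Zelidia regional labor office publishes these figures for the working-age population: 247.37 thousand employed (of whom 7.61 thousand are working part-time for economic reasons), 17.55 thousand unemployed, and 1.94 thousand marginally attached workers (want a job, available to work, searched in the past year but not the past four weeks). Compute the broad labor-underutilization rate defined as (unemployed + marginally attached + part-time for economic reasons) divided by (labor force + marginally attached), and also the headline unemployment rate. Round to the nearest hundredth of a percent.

Broad underutilization rate ≈ 10.16%; headline unemployment rate ≈ 6.62%.

Labor force = 247.37 + 17.55 = 264.92 thousand.
Numerator = 17.55 + 1.94 + 7.61 = 27.10 thousand.
Denominator = 264.92 + 1.94 = 266.86 thousand.
Broad rate = 27.10 / 266.86 = 10.16%.
Headline unemployment rate = 17.55 / 264.92 = 6.62%.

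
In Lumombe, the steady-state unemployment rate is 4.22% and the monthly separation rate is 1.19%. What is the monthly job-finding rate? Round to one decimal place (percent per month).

From u* = s/(s+f): f = s·(1−u)/u.
f = 1.19 × (1 − 0.0422) / 0.0422 = 1.1398 / 0.0422 ≈ 27.0% per month.

Job-finding rate ≈ 27.0% per month.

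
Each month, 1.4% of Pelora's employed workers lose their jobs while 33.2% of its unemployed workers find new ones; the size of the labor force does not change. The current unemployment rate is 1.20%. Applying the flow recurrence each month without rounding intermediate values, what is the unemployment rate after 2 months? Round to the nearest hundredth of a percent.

Unemployment rate after two months ≈ 2.83%.

With a fixed labor force, u_{t+1} = u_t + s·(1−u_t) − f·u_t = u_t·(1−s−f) + s.
Here 1−s−f = 0.654 and s = 0.014.
u_1 = 0.012000 × 0.654 + 0.014 = 0.021848.
u_2 = 0.021848 × 0.654 + 0.014 = 0.028289.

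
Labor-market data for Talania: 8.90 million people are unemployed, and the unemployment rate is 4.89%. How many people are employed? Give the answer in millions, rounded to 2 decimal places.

Labor force = U / u = 8.90 / 0.0489 ≈ 182.00 million.
Employed = labor force − unemployed = 182.00 − 8.90 = 173.10 million.

About 173.10 million are employed.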